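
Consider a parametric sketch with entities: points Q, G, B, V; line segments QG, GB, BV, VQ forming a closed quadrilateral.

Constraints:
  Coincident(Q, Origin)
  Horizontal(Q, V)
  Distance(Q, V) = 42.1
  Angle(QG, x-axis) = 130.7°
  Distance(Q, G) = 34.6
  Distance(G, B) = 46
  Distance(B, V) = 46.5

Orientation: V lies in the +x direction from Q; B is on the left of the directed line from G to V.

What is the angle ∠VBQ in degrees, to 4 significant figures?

53.93°

Q is at the origin; Q and V share the same y with |QV| = 42.1 and V in +x, so V = (42.1, 0). QG runs at 130.7° with |QG| = 34.6, so G = (-22.56, 26.23). B is determined by |GB| = 46.0 and |BV| = 46.5 together: it lies at the intersection of circle(G, 46.0) and circle(V, 46.5). With |GV| = 69.78, the foot of the radical line on GV is 34.56 from G and the perpendicular offset is √(46.0² − 34.56²) = 30.36. Taking the left-of-GV solution: B = (20.87, 41.37).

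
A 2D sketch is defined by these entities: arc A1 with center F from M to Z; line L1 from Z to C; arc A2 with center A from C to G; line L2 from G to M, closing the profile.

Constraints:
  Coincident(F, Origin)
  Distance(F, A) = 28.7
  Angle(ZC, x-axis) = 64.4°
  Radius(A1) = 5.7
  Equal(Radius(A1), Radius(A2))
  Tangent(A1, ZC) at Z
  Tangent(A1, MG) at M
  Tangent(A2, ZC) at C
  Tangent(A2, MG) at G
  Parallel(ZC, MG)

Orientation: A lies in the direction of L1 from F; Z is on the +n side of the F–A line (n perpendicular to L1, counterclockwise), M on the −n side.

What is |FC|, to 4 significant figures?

29.26

The slot axis is L1's direction at 64.4°, so u = (cos 64.4°, sin 64.4°) = (0.4321, 0.9018) and n = (−sin 64.4°, cos 64.4°) = (-0.9018, 0.4321). F is at the origin and A lies 28.7 along u from F, so A = 28.7·u = (12.40, 25.88). Tangency of A1 to both parallel lines with radius 5.7 puts Z and M at F ± 5.7·n: Z = (-5.140, 2.463), M = (5.140, -2.463). Equal radii place C and G the same way about A: C = A + 5.7·n = (7.260, 28.35), G = A − 5.7·n = (17.54, 23.42). Then |FC| = |C − F| = 29.26.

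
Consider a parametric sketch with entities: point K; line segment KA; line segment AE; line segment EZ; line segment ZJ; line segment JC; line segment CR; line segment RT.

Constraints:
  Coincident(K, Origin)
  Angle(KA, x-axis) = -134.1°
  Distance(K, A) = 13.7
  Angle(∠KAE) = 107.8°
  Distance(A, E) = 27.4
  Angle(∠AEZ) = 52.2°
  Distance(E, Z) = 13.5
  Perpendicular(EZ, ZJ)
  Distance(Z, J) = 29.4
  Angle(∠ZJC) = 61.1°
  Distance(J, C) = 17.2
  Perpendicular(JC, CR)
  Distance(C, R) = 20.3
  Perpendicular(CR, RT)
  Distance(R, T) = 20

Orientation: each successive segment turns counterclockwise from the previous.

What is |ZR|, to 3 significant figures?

6.21

K is at the origin; KA runs at -134.1° with length 13.7, so A = (-9.53, -9.84). ∠KAE = 107.8° gives AE at -61.9° from the x-axis; with |AE| = 27.4, E = (3.37, -34.0). ∠AEZ = 52.2° gives EZ at 65.9° from the x-axis; with |EZ| = 13.5, Z = (8.88, -21.7). EZ is perpendicular to ZJ, so ZJ runs at 156°; with |ZJ| = 29.4, J = (-18.0, -9.68). ∠ZJC = 61.1° gives JC at -85.2° from the x-axis; with |JC| = 17.2, C = (-16.5, -26.8). The perpendicularity gives CR at right angles to JC, so CR runs at 4.80°; with |CR| = 20.3, R = (3.71, -25.1). Then |ZR| = |R − Z| = 6.21.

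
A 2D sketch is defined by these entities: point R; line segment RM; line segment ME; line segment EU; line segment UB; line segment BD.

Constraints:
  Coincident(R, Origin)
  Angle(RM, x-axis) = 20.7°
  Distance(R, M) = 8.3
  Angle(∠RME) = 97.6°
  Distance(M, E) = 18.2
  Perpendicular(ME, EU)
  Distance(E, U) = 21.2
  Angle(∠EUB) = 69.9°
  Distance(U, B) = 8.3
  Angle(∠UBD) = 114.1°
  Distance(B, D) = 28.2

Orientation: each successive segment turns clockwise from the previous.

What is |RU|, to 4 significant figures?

23.25

R is at the origin; RM runs at 20.7° with length 8.3, so M = (7.764, 2.934). ∠RME = 97.6° gives ME at -61.70° from the x-axis; with |ME| = 18.2, E = (16.39, -13.09). ME ⟂ EU, so EU runs at -151.7°; with |EU| = 21.2, U = (-2.274, -23.14). Then |RU| = |U − R| = 23.25.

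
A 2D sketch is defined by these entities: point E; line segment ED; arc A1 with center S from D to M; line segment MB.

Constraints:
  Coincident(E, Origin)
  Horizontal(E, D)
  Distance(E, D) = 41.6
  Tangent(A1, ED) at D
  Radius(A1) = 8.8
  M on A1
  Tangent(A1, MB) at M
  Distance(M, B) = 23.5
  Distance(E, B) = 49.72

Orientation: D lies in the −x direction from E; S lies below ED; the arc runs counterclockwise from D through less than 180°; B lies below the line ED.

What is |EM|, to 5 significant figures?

50.896

E is at the origin; ED is horizontal with |ED| = 41.6 and D on the −x side, so D = (-41.600, 0.0000). A1 meets ED tangentially, so SD is at right angles to ED, so S = D + (0, -8.8) = (-41.600, -8.8000). Since SM ⟂ MB (tangency), |SB| = √(8.8² + 23.5²) = 25.094 regardless of where M sits on A1. So B lies on both circle(E, 49.72) and circle(S, 25.094); the below-ED intersection is B = (-36.803, -33.431). M is the foot of the tangent from B: M = (-49.099, -13.405).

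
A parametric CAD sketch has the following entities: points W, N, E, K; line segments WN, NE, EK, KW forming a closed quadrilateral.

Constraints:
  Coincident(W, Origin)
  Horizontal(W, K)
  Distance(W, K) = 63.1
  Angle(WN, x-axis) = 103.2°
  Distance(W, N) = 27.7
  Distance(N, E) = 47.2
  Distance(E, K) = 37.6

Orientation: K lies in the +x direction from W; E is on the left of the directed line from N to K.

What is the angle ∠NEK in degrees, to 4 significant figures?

122.5°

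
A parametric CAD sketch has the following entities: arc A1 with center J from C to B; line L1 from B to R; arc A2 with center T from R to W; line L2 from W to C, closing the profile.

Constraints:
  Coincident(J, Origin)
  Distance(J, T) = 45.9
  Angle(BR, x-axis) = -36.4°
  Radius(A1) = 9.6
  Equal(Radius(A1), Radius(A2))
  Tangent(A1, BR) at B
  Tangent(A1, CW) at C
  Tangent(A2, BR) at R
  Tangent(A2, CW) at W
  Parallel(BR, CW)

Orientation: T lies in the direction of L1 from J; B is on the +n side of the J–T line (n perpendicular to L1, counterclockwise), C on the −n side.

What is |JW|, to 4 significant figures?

46.89

The slot axis is L1's direction at -36.4°, so u = (cos -36.4°, sin -36.4°) = (0.8049, -0.5934) and n = (−sin -36.4°, cos -36.4°) = (0.5934, 0.8049). J is at the origin and T lies 45.9 along u from J, so T = 45.9·u = (36.94, -27.24). Tangency of A1 to both parallel lines with radius 9.6 puts B and C at J ± 9.6·n: B = (5.697, 7.727), C = (-5.697, -7.727). Equal radii place R and W the same way about T: R = T + 9.6·n = (42.64, -19.51), W = T − 9.6·n = (31.25, -34.96). Then |JW| = |W − J| = 46.89.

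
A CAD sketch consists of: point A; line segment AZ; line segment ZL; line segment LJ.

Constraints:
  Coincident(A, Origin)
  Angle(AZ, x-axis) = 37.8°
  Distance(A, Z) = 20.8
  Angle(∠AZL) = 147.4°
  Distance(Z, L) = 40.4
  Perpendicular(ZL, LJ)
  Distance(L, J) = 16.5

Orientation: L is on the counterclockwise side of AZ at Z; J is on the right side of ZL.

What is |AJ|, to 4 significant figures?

64.21

∠AZL = 147.4°, so ZL runs at 37.8° + (180° − 147.4°) = 70.40° from the x-axis; with |ZL| = 40.4, L = Z + 40.4·(cos 70.40°, sin 70.40°) = (29.99, 50.81). ZL is perpendicular to LJ; with |LJ| = 16.5 on the right of ZL, J = L + 16.5·(0.9421, -0.3355) = (45.53, 45.27). Then |AJ| = |J − A| = 64.21.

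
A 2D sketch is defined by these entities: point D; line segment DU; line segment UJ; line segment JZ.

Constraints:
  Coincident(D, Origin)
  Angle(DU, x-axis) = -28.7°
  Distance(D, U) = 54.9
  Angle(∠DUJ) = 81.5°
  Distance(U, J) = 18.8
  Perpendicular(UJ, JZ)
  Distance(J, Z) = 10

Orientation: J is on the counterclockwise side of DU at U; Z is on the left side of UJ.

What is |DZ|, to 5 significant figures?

45.567

D is at the origin; DU runs at -28.7° with length 54.9, so U = 54.9·(cos -28.7°, sin -28.7°) = (48.155, -26.364). ∠DUJ = 81.5°, so UJ runs at -28.7° + (180° − 81.5°) = 69.800° from the x-axis; with |UJ| = 18.8, J = U + 18.8·(cos 69.800°, sin 69.800°) = (54.647, -8.7206). The perpendicularity gives JZ at right angles to UJ; with |JZ| = 10.0 on the left of UJ, Z = J + 10.0·(-0.93849, 0.34530) = (45.262, -5.2676). Then |DZ| = |Z − D| = 45.567.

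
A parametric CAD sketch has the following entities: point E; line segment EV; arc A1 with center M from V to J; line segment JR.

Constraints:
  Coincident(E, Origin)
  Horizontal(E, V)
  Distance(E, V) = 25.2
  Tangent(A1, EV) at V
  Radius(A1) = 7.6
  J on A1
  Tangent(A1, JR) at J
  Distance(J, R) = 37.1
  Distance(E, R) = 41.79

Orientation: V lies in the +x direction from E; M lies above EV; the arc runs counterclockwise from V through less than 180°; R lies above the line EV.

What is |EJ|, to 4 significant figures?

33.47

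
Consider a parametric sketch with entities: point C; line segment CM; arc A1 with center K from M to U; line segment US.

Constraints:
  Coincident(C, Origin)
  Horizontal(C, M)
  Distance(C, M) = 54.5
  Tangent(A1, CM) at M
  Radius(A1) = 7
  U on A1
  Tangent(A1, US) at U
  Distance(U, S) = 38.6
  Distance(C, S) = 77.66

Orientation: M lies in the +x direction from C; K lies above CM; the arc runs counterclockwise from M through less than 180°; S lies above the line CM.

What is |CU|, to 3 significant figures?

61.9

Checks: |KU| = 7.000 ✓; ∠(KU, US) = 90.00° ✓; |US| = 38.60 ✓; |CS| = 77.66 ✓.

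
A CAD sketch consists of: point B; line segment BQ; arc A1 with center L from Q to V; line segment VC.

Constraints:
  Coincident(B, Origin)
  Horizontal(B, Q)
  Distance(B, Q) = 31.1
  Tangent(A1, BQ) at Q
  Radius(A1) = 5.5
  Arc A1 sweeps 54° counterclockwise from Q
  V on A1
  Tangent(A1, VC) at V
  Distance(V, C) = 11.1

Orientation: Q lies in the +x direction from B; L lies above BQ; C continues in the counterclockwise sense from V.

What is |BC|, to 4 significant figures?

43.55

B is at the origin; B and Q share the same y with |BQ| = 31.1 and Q on the +x side, so Q = (31.10, 0.000). Since A1 is tangent to BQ there, LQ ⟂ BQ, so L = Q + (0, 5.5) = (31.10, 5.500). On A1, Q sits at bearing -90° from L; a 54° counterclockwise sweep puts V at bearing -36°, so V = L + 5.5·(cos -36°, sin -36°) = (35.55, 2.267). Since A1 is tangent to VC there, LV ⟂ VC, so VC runs along (−sin -36°, cos -36°); with |VC| = 11.1, C = (42.07, 11.25). Then |BC| = |C − B| = 43.55.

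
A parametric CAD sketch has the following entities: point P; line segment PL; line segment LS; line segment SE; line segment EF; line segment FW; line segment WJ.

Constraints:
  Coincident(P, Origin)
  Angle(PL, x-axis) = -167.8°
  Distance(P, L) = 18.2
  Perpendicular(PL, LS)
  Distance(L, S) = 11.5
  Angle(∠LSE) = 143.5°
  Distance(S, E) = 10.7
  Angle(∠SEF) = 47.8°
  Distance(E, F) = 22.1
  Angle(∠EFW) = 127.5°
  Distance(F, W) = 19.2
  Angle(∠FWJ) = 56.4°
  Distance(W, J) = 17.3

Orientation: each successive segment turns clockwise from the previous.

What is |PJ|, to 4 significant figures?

24.70

∠EFW = 127.5° gives FW at -119.0° from the x-axis; with |FW| = 19.2, W = (-16.31, -19.91). ∠FWJ = 56.4° gives WJ at 117.4° from the x-axis; with |WJ| = 17.3, J = (-24.27, -4.554). Then |PJ| = |J − P| = 24.70.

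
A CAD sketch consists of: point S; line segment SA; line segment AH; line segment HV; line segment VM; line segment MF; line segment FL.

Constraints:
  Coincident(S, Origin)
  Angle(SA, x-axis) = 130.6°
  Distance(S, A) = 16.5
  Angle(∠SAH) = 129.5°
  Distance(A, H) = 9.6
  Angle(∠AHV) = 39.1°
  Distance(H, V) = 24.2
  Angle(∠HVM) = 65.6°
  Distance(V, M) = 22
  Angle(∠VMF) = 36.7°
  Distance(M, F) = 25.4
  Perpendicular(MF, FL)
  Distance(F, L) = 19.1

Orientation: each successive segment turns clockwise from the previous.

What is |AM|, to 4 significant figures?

15.94

S is at the origin; SA runs at 130.6° with length 16.5, so A = (-10.74, 12.53). ∠SAH = 129.5° gives AH at 80.10° from the x-axis; with |AH| = 9.6, H = (-9.087, 21.99). ∠AHV = 39.1° gives HV at -60.80° from the x-axis; with |HV| = 24.2, V = (2.719, 0.8603). ∠HVM = 65.6° gives VM at -175.2° from the x-axis; with |VM| = 22.0, M = (-19.20, -0.9806). Then |AM| = |M − A| = 15.94.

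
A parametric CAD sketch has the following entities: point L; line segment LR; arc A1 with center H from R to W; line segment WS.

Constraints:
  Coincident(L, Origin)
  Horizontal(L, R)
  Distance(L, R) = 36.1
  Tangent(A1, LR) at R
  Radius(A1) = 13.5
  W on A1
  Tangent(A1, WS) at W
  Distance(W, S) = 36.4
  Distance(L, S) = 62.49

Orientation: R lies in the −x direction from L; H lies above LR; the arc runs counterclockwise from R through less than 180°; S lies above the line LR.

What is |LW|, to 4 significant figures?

29.13

L is at the origin; LR is horizontal with |LR| = 36.1 and R on the −x side, so R = (-36.10, 0.000). Since A1 is tangent to LR there, HR ⟂ LR, so H = R + (0, 13.5) = (-36.10, 13.50). Since HW ⟂ WS (tangency), |HS| = √(13.5² + 36.4²) = 38.82 regardless of where W sits on A1. So S lies on both circle(L, 62.49) and circle(H, 38.82); the above-LR intersection is S = (-34.23, 52.28). W is the foot of the tangent from S: W = (-23.23, 17.58).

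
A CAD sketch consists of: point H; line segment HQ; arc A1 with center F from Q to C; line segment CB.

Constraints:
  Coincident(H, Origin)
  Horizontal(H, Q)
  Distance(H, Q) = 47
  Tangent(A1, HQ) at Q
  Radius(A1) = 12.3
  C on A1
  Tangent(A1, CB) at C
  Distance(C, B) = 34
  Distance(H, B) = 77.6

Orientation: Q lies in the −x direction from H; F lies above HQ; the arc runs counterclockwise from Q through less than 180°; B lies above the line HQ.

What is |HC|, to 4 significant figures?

44.16

H is at the origin; H and Q share the same y with |HQ| = 47.0 and Q on the −x side, so Q = (-47.00, 0.000). Since A1 is tangent to HQ there, FQ ⟂ HQ, so F = Q + (0, 12.3) = (-47.00, 12.30). Since FC ⟂ CB (tangency), |FB| = √(12.3² + 34.0²) = 36.16 regardless of where C sits on A1. So B lies on both circle(H, 77.6) and circle(F, 36.16); the above-HQ intersection is B = (-63.64, 44.40). C is the foot of the tangent from B: C = (-38.66, 21.34).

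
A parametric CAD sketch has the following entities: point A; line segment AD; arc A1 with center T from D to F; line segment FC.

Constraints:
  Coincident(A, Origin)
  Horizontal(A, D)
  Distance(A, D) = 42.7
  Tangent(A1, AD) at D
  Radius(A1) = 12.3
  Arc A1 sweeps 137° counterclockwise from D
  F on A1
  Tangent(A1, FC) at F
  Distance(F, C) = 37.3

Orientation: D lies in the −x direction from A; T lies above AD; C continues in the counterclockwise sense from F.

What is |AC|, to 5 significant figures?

77.314

On A1, D sits at bearing -90° from T; a 137° counterclockwise sweep puts F at bearing 47°, so F = T + 12.3·(cos 47°, sin 47°) = (-34.311, 21.296). A1 meets FC tangentially, so TF is at right angles to FC, so FC runs along (−sin 47°, cos 47°); with |FC| = 37.3, C = (-61.591, 46.734). Then |AC| = |C − A| = 77.314.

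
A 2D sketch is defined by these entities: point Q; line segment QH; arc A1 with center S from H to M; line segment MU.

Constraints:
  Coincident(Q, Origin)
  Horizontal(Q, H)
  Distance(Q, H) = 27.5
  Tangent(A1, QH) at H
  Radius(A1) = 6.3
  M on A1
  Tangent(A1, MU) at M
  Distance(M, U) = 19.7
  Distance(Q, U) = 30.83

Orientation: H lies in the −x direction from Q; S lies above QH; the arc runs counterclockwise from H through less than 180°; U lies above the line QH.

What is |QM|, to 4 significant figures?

21.93

Checks: |SM| = 6.300 ✓; ∠(SM, MU) = 90.00° ✓; |MU| = 19.70 ✓; |QU| = 30.83 ✓.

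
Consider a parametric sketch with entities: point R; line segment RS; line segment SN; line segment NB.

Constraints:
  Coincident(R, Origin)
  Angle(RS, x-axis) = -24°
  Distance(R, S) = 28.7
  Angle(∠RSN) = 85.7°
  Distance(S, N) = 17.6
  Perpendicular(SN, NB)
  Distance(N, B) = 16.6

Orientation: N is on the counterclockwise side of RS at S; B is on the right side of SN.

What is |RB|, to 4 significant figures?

47.79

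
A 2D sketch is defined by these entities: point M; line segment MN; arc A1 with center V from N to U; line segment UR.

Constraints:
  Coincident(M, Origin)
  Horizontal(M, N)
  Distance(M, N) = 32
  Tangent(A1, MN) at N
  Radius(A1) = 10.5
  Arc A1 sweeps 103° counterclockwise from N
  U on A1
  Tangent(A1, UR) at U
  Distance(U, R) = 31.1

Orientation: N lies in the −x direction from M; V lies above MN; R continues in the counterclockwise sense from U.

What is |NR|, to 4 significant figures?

43.29

M is at the origin; MN is horizontal with |MN| = 32.0 and N on the −x side, so N = (-32.00, 0.000). A1 meets MN tangentially, so VN is at right angles to MN, so V = N + (0, 10.5) = (-32.00, 10.50). On A1, N sits at bearing -90° from V; a 103° counterclockwise sweep puts U at bearing 13°, so U = V + 10.5·(cos 13°, sin 13°) = (-21.77, 12.86). Since A1 is tangent to UR there, VU ⟂ UR, so UR runs along (−sin 13°, cos 13°); with |UR| = 31.1, R = (-28.77, 43.16). Then |NR| = |R − N| = 43.29.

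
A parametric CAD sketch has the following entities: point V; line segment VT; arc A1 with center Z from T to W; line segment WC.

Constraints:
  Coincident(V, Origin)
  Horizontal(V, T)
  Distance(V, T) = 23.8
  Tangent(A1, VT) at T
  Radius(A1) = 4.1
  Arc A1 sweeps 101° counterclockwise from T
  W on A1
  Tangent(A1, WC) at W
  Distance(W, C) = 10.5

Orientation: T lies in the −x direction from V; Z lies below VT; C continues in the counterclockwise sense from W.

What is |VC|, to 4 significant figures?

29.96

V is at the origin; V and T share the same y with |VT| = 23.8 and T on the −x side, so T = (-23.80, 0.000). A1 meets VT tangentially, so ZT is at right angles to VT, so Z = T + (0, -4.1) = (-23.80, -4.100). On A1, T sits at bearing 90° from Z; a 101° counterclockwise sweep puts W at bearing 191°, so W = Z + 4.1·(cos 191°, sin 191°) = (-27.82, -4.882). A1 meets WC tangentially, so ZW is at right angles to WC, so WC runs along (−sin 191°, cos 191°); with |WC| = 10.5, C = (-25.82, -15.19). Then |VC| = |C − V| = 29.96.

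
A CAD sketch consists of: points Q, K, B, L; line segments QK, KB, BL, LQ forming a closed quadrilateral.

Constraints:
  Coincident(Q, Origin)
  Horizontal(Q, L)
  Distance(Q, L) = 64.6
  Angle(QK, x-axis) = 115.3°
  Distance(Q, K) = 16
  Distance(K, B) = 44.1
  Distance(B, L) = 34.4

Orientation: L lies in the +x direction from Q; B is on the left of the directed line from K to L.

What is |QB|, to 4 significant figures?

42.11

Checks: |KB| = 44.10 ✓; |BL| = 34.40 ✓.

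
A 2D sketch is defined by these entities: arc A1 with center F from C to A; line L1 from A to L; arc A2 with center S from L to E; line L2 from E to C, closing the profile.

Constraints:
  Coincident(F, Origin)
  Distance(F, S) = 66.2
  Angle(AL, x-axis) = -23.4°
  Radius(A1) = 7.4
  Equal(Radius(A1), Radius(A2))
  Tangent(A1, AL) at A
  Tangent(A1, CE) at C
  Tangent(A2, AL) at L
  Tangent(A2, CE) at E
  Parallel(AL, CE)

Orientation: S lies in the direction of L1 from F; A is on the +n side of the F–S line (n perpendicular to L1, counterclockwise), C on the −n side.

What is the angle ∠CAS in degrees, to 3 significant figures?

83.6°

F is at the origin and S lies 66.2 along u from F, so S = 66.2·u = (60.8, -26.3). Tangency of A1 to both parallel lines with radius 7.4 puts A and C at F ± 7.4·n: A = (2.94, 6.79), C = (-2.94, -6.79). Then cos ∠CAS = AC·AS / (|AC||AS|), giving 83.6°.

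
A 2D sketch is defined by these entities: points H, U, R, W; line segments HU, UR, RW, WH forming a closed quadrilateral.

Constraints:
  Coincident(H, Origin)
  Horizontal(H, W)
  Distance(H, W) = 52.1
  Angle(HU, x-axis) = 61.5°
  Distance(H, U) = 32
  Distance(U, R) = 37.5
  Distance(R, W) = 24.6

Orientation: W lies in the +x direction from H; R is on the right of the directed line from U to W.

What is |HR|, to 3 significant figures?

29.3

Checks: |UR| = 37.50 ✓; |RW| = 24.60 ✓.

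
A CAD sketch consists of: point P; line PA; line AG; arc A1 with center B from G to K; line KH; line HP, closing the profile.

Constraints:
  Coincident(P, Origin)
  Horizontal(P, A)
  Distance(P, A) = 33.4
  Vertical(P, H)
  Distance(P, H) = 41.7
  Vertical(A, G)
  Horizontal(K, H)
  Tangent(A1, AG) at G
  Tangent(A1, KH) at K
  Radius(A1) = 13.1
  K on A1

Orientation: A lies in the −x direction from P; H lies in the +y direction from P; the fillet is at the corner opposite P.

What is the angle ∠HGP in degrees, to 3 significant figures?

62.0°

The virtual corner opposite P is at (-33.4, 41.7). A1 meets AG tangentially, so BG is at right angles to AG and the tangent condition forces BK to be normal to KH, with radius 13.1, so the center B sits 13.1 in from both sides at B = (-20.3, 28.6). That places the tangent points at G = (-33.4, 28.6) on AG and K = (-20.3, 41.7) on KH. Then cos ∠HGP = GH·GP / (|GH||GP|), giving 62.0°.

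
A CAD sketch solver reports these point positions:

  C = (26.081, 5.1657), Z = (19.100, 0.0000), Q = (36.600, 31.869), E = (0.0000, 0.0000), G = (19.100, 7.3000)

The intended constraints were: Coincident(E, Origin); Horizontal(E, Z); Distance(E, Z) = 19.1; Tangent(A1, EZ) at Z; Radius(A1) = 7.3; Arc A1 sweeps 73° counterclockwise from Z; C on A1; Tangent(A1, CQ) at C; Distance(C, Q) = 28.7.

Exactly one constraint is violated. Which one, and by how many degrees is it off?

Tangent(A1, CQ) at C — off by 4.50°.

E = (0.00, 0.00) ✓; E.y = 0.00, Z.y = 0.00 ✓; |EZ| = 19.10 ✓; ∠(GZ, ZE) = 90.00° ✓; |GZ| = 7.300 ✓; bearing(G→C) − bearing(G→Z) = 73.00° ✓; |GC| = 7.300 ✓; ∠(GC, CQ) = 94.50° ✗; |CQ| = 28.70 ✓.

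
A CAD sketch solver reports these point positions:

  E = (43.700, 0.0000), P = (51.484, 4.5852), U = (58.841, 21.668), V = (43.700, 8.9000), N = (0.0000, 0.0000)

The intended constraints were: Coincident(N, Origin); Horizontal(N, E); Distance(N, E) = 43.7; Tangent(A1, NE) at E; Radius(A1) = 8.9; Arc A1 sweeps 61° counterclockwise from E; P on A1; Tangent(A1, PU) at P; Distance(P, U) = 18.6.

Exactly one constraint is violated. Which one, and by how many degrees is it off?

Tangent(A1, PU) at P — off by 5.70°.

N = (0.00, 0.00) ✓; N.y = 0.00, E.y = 0.00 ✓; |NE| = 43.70 ✓; ∠(VE, EN) = 90.00° ✓; |VE| = 8.900 ✓; bearing(V→P) − bearing(V→E) = 61.00° ✓; |VP| = 8.900 ✓; ∠(VP, PU) = 84.30° ✗; |PU| = 18.60 ✓.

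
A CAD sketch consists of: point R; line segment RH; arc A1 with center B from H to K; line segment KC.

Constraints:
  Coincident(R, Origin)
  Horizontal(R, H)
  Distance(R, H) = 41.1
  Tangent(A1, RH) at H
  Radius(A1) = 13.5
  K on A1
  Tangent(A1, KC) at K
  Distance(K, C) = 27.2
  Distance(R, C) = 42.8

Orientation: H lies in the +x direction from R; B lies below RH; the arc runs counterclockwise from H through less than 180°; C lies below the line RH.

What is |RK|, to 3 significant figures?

29.8

Checks: R = (0.00, 0.00) ✓; |BK| = 13.50 ✓; ∠(BK, KC) = 90.00° ✓; |KC| = 27.20 ✓; |RC| = 42.80 ✓.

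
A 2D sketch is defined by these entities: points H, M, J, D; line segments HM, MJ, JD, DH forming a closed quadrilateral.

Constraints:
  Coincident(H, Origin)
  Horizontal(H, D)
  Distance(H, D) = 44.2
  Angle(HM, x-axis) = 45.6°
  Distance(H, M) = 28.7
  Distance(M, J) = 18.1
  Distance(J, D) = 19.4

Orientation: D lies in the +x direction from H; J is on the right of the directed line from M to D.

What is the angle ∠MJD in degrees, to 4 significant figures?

115.1°

H is at the origin; HD is horizontal with |HD| = 44.2 and D in +x, so D = (44.2, 0). HM runs at 45.6° with |HM| = 28.7, so M = (20.08, 20.51). J is determined by |MJ| = 18.1 and |JD| = 19.4 together: it lies at the intersection of circle(M, 18.1) and circle(D, 19.4). With |MD| = 31.66, the foot of the radical line on MD is 15.06 from M and the perpendicular offset is √(18.1² − 15.06²) = 10.04. Taking the right-of-MD solution: J = (25.05, 3.101).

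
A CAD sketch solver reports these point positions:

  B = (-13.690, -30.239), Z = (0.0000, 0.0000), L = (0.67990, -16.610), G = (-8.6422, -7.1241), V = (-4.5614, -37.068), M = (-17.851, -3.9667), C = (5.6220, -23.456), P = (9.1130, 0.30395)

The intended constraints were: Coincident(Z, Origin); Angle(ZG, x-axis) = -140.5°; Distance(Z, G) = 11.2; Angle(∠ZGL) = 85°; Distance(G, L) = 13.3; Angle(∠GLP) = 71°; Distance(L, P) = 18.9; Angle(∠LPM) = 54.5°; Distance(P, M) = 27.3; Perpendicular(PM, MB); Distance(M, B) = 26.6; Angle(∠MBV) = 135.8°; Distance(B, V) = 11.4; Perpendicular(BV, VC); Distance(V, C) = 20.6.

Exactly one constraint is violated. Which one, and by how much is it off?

Distance(V, C) = 20.6 — off by 3.60.

Z = (0.00, 0.00) ✓; ZG at -140.5° ✓; |ZG| = 11.20 ✓; ∠ZGL = 85.00° ✓; |GL| = 13.30 ✓; ∠GLP = 71.00° ✓; |LP| = 18.90 ✓; ∠LPM = 54.50° ✓; |PM| = 27.30 ✓; ∠(PM, MB) = 90.00° ✓; |MB| = 26.60 ✓; ∠MBV = 135.8° ✓; |BV| = 11.40 ✓; ∠(BV, VC) = 90.00° ✓; |VC| = 17.00 ✗.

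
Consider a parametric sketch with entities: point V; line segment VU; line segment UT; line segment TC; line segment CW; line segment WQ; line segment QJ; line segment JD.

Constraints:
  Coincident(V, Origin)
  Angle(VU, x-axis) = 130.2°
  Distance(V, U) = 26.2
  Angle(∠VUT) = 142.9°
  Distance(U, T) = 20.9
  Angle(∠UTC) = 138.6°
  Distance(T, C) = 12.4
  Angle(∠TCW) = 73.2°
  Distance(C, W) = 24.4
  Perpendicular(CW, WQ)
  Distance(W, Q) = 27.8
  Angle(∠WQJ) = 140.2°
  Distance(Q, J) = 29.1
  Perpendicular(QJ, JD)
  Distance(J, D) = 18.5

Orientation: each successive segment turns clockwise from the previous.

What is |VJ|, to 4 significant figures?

51.16

V is at the origin; VU runs at 130.2° with length 26.2, so U = (-16.91, 20.01). ∠VUT = 142.9° gives UT at 93.10° from the x-axis; with |UT| = 20.9, T = (-18.04, 40.88). ∠UTC = 138.6° gives TC at 51.70° from the x-axis; with |TC| = 12.4, C = (-10.36, 50.61). ∠TCW = 73.2° gives CW at -55.10° from the x-axis; with |CW| = 24.4, W = (3.604, 30.60). CW ⟂ WQ, so WQ runs at -145.1°; with |WQ| = 27.8, Q = (-19.20, 14.69). ∠WQJ = 140.2° gives QJ at 175.1° from the x-axis; with |QJ| = 29.1, J = (-48.19, 17.18). Then |VJ| = |J − V| = 51.16.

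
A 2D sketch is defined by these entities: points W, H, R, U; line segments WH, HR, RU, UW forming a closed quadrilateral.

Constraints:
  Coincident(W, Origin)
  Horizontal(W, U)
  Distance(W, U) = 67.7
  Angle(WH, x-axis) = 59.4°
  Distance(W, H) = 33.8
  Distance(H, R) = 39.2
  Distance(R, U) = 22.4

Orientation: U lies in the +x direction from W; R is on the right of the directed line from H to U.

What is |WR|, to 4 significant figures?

45.41

Checks: |HR| = 39.20 ✓; |RU| = 22.40 ✓.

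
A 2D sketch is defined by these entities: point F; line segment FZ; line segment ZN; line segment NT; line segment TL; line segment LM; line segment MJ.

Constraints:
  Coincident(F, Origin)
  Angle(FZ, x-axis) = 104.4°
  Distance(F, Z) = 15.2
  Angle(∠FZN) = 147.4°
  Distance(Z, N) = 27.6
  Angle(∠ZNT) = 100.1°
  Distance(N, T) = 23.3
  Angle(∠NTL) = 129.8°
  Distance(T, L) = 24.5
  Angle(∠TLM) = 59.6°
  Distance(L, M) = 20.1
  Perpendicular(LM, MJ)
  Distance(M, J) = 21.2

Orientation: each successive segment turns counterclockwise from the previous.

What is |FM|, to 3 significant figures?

26.4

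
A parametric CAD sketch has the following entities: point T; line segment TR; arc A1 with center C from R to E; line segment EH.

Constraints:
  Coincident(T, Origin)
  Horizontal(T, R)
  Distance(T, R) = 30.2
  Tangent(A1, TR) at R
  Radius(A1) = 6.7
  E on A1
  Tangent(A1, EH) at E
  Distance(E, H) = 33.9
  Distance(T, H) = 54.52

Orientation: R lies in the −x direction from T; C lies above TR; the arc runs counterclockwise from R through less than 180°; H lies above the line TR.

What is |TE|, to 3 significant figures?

25.6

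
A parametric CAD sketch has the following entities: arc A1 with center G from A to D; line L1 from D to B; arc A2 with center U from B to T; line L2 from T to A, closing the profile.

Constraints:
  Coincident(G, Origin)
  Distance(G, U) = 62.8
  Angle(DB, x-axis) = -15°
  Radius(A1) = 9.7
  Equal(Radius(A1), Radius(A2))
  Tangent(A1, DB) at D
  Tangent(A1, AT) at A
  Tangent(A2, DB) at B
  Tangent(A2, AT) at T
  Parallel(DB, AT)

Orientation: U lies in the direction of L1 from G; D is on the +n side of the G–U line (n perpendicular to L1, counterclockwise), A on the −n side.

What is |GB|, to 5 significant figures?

63.545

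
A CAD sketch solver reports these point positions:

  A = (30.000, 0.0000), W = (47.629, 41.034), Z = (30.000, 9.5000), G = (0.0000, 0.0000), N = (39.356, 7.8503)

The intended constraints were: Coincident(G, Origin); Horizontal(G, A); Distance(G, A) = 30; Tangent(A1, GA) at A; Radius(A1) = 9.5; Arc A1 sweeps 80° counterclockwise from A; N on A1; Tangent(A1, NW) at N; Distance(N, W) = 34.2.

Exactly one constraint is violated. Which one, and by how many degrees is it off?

Tangent(A1, NW) at N — off by 4.00°.

G = (0.00, 0.00) ✓; G.y = 0.00, A.y = 0.00 ✓; |GA| = 30.00 ✓; ∠(ZA, AG) = 90.00° ✓; |ZA| = 9.500 ✓; bearing(Z→N) − bearing(Z→A) = 80.00° ✓; |ZN| = 9.500 ✓; ∠(ZN, NW) = 94.00° ✗; |NW| = 34.20 ✓.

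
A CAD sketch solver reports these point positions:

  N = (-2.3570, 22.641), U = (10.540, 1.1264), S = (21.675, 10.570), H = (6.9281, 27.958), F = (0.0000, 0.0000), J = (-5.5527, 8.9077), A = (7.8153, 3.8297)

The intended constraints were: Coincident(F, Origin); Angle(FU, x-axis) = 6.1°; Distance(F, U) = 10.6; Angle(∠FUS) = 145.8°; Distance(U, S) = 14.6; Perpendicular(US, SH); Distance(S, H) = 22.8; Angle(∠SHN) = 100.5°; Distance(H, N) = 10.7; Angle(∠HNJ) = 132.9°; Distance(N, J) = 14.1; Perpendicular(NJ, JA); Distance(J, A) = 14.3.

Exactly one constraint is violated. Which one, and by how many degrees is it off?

Perpendicular(NJ, JA) — off by 7.70°.

F = (0.00, 0.00) ✓; FU at 6.100° ✓; |FU| = 10.60 ✓; ∠FUS = 145.8° ✓; |US| = 14.60 ✓; ∠(US, SH) = 90.00° ✓; |SH| = 22.80 ✓; ∠SHN = 100.5° ✓; |HN| = 10.70 ✓; ∠HNJ = 132.9° ✓; |NJ| = 14.10 ✓; ∠(NJ, JA) = 82.30° ✗; |JA| = 14.30 ✓.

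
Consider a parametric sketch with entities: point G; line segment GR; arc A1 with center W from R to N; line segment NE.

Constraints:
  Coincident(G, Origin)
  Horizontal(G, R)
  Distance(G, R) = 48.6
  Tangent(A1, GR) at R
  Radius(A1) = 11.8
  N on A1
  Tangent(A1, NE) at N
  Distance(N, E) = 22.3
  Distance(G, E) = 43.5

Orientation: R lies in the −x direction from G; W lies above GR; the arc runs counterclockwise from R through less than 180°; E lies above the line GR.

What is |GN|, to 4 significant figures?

38.22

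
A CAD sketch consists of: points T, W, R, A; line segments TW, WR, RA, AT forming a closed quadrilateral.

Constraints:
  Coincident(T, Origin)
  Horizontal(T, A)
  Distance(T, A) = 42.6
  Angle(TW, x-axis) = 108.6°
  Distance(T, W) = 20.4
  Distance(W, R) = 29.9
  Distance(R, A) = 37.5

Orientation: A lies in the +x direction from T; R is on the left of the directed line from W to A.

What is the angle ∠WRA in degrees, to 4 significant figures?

102.5°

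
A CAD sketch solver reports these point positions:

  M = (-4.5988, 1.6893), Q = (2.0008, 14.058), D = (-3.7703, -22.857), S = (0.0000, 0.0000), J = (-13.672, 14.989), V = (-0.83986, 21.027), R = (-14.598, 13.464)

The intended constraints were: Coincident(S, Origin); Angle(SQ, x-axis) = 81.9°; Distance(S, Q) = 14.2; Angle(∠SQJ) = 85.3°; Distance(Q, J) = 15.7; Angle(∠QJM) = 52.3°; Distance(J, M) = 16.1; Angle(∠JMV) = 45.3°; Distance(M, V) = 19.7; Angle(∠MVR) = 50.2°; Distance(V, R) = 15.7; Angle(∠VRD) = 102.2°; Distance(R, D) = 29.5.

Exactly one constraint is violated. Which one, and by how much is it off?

Distance(R, D) = 29.5 — off by 8.40.

S = (0.00, 0.00) ✓; SQ at 81.90° ✓; |SQ| = 14.20 ✓; ∠SQJ = 85.30° ✓; |QJ| = 15.70 ✓; ∠QJM = 52.30° ✓; |JM| = 16.10 ✓; ∠JMV = 45.30° ✓; |MV| = 19.70 ✓; ∠MVR = 50.20° ✓; |VR| = 15.70 ✓; ∠VRD = 102.2° ✓; |RD| = 37.90 ✗.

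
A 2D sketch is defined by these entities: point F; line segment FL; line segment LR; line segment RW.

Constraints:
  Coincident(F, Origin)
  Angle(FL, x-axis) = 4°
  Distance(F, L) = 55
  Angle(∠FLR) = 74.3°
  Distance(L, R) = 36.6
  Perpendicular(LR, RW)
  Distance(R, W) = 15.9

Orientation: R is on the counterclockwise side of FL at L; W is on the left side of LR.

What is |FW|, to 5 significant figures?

42.944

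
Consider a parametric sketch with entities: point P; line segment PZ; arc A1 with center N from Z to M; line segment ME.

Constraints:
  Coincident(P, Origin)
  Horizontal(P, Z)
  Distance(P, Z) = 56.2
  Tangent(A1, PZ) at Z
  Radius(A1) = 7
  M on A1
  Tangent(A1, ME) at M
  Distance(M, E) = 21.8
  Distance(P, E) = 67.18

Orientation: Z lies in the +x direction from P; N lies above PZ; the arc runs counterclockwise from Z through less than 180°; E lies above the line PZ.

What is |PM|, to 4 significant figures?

63.63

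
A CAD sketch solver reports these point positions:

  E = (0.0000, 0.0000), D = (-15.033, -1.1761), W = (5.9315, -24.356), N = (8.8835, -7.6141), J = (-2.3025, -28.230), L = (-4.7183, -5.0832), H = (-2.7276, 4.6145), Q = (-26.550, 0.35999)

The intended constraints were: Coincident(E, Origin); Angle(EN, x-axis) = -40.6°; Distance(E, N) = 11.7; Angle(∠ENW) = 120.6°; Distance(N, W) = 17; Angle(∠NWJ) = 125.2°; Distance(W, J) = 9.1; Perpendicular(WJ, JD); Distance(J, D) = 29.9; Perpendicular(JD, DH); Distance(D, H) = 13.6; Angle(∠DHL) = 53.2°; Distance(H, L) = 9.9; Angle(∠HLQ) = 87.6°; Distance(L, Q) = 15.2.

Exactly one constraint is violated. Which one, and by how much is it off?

Distance(L, Q) = 15.2 — off by 7.30.

E = (0.00, 0.00) ✓; EN at -40.60° ✓; |EN| = 11.70 ✓; ∠ENW = 120.6° ✓; |NW| = 17.00 ✓; ∠NWJ = 125.2° ✓; |WJ| = 9.100 ✓; ∠(WJ, JD) = 90.00° ✓; |JD| = 29.90 ✓; ∠(JD, DH) = 90.00° ✓; |DH| = 13.60 ✓; ∠DHL = 53.20° ✓; |HL| = 9.900 ✓; ∠HLQ = 87.60° ✓; |LQ| = 22.50 ✗.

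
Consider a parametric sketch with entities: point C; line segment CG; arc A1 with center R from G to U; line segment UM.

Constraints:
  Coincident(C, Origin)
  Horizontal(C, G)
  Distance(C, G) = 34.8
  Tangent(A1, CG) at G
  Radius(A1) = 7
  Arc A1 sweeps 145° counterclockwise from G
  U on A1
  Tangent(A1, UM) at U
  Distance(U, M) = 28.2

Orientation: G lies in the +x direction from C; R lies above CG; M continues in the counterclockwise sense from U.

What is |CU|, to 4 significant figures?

40.85

Tangency of A1 to CG means the radius RG is perpendicular to CG, so R = G + (0, 7) = (34.80, 7.000). On A1, G sits at bearing -90° from R; a 145° counterclockwise sweep puts U at bearing 55°, so U = R + 7.0·(cos 55°, sin 55°) = (38.82, 12.73). Then |CU| = |U − C| = 40.85.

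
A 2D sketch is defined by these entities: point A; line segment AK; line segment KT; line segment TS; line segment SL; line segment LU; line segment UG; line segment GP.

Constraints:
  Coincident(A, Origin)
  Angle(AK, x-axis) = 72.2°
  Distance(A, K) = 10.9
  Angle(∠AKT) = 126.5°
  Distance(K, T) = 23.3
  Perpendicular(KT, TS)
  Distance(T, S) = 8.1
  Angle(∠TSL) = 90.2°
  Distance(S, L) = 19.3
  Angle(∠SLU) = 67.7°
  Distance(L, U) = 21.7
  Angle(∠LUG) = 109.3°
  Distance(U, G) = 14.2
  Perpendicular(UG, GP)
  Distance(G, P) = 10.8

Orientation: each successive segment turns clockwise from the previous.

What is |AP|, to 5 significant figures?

33.593

∠LUG = 109.3° gives UG at 15.900° from the x-axis; with |UG| = 14.2, G = (24.683, 29.477). UG ⟂ GP, so GP runs at -74.100°; with |GP| = 10.8, P = (27.642, 19.090). Then |AP| = |P − A| = 33.593.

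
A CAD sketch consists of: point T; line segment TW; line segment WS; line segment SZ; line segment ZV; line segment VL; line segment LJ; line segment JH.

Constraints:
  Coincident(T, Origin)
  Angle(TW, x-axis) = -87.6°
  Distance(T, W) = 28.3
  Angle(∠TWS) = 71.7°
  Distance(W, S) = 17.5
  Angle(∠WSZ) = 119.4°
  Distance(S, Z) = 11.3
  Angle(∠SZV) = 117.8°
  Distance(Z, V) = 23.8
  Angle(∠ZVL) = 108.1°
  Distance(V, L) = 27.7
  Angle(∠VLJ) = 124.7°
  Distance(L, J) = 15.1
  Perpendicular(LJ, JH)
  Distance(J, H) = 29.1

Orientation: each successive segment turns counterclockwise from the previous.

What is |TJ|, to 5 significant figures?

35.699

T is at the origin; TW runs at -87.6° with length 28.3, so W = (1.1851, -28.275). ∠TWS = 71.7° gives WS at 20.700° from the x-axis; with |WS| = 17.5, S = (17.555, -22.089). ∠WSZ = 119.4° gives SZ at 81.300° from the x-axis; with |SZ| = 11.3, Z = (19.265, -10.919). ∠SZV = 117.8° gives ZV at 143.50° from the x-axis; with |ZV| = 23.8, V = (0.13281, 3.2374). ∠ZVL = 108.1° gives VL at -144.60° from the x-axis; with |VL| = 27.7, L = (-22.446, -12.809). ∠VLJ = 124.7° gives LJ at -89.300° from the x-axis; with |LJ| = 15.1, J = (-22.262, -27.908). Then |TJ| = |J − T| = 35.699.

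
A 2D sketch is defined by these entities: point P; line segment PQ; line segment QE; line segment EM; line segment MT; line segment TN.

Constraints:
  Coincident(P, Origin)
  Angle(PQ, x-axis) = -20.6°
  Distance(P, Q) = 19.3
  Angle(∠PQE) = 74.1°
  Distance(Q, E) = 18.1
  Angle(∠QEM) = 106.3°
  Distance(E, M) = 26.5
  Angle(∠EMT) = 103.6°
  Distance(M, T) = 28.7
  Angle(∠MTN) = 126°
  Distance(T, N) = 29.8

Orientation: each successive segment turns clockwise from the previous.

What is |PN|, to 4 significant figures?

33.08

P is at the origin; PQ runs at -20.6° with length 19.3, so Q = (18.07, -6.791). ∠PQE = 74.1° gives QE at -126.5° from the x-axis; with |QE| = 18.1, E = (7.300, -21.34). ∠QEM = 106.3° gives EM at 159.8° from the x-axis; with |EM| = 26.5, M = (-17.57, -12.19). ∠EMT = 103.6° gives MT at 83.40° from the x-axis; with |MT| = 28.7, T = (-14.27, 16.32). ∠MTN = 126.0° gives TN at 29.40° from the x-axis; with |TN| = 29.8, N = (11.69, 30.95). Then |PN| = |N − P| = 33.08.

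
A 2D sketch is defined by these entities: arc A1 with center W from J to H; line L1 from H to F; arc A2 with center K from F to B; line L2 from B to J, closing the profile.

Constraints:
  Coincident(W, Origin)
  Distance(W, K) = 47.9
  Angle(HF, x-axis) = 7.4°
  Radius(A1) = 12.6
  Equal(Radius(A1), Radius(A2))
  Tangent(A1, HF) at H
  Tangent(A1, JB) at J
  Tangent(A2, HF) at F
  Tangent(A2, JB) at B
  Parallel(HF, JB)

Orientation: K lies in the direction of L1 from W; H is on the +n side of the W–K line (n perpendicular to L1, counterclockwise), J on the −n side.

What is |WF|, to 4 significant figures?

49.53

Tangency of A1 to both parallel lines with radius 12.6 puts H and J at W ± 12.6·n: H = (-1.623, 12.50), J = (1.623, -12.50). Equal radii place F and B the same way about K: F = K + 12.6·n = (45.88, 18.66), B = K − 12.6·n = (49.12, -6.326). Then |WF| = |F − W| = 49.53.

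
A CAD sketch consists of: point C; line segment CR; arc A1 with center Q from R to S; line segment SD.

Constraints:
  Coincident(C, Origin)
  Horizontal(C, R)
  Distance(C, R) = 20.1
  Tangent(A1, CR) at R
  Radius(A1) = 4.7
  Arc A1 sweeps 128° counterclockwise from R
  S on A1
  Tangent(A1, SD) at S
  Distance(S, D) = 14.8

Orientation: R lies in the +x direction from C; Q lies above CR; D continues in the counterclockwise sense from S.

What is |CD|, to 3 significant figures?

24.2

C is at the origin; C and R share the same y with |CR| = 20.1 and R on the +x side, so R = (20.1, 0.00). Tangency of A1 to CR means the radius QR is perpendicular to CR, so Q = R + (0, 4.7) = (20.1, 4.70). On A1, R sits at bearing -90° from Q; a 128° counterclockwise sweep puts S at bearing 38°, so S = Q + 4.7·(cos 38°, sin 38°) = (23.8, 7.59). Since A1 is tangent to SD there, QS ⟂ SD, so SD runs along (−sin 38°, cos 38°); with |SD| = 14.8, D = (14.7, 19.3). Then |CD| = |D − C| = 24.2.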